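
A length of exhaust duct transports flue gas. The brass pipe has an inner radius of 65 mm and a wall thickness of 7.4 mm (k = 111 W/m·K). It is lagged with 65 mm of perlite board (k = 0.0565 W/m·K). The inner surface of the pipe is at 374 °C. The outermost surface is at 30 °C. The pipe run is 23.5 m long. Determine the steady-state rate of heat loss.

Q ≈ 4480 W

Per-layer cylindrical resistances, series-summed:
R_brass pipe wall = ln(72.4/65)/(2π×111×23.5) = 6.578×10^-6 K/W
R_perlite board = ln(137.4/72.4)/(2π×0.0565×23.5) = 0.0768 K/W
R_total = 0.0768 K/W
Q = ΔT/R_total = 344/0.0768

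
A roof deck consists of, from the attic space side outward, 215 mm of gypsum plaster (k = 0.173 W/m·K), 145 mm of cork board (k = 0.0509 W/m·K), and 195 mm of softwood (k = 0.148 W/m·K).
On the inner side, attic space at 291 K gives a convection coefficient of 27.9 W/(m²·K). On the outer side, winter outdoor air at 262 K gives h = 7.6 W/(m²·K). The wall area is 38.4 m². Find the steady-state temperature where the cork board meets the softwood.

Using the resistance-network approach (series):
R_inner film = 1/(h_i·A) = 1/(27.9×38.4) = 9.334×10^-4 K/W
R_gypsum plaster = L/(kA) = 0.215/(0.173×38.4) = 0.03236 K/W
R_cork board = L/(kA) = 0.145/(0.0509×38.4) = 0.07419 K/W
R_softwood = L/(kA) = 0.195/(0.148×38.4) = 0.03431 K/W
R_outer film = 1/(h_o·A) = 1/(7.6×38.4) = 0.003427 K/W
R_total = 0.1452 K/W;  Q = ΔT/R_total = 29/0.1452 = 199.7 W
T_interface = T_inner − Q·ΣR(inner→interface) = 291 − 200×0.1075

T ≈ 270 K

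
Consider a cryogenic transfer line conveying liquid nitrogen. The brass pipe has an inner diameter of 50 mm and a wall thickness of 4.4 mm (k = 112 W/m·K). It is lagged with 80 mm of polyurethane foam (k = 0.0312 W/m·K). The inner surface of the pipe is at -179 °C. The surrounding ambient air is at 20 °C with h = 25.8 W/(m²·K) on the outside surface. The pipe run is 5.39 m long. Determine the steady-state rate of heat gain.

Q ≈ 159 W

Per-layer cylindrical resistances, series-summed:
R_brass pipe wall = ln(29.4/25)/(2π×112×5.39) = 4.274×10^-5 K/W
R_polyurethane foam = ln(109.4/29.4)/(2π×0.0312×5.39) = 1.244 K/W
R_outer film = 1/(h_o·2πr_oL) = 1/(25.8×2π×0.1094×5.39) = 0.01046 K/W
R_total = 1.254 K/W
Q = ΔT/R_total = 199/1.254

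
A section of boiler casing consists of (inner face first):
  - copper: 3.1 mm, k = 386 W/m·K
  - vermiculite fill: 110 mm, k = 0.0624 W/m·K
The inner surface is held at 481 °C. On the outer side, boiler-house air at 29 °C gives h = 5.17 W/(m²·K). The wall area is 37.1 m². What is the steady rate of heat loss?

Using the resistance-network approach (series):
R_copper = L/(kA) = 0.0031/(386×37.1) = 2.165×10^-7 K/W
R_vermiculite fill = L/(kA) = 0.11/(0.0624×37.1) = 0.04752 K/W
R_outer film = 1/(h_o·A) = 1/(5.17×37.1) = 0.005214 K/W
R_total = 0.05273 K/W
Q = ΔT / R_total = 452 / 0.05273

Q ≈ 8570 W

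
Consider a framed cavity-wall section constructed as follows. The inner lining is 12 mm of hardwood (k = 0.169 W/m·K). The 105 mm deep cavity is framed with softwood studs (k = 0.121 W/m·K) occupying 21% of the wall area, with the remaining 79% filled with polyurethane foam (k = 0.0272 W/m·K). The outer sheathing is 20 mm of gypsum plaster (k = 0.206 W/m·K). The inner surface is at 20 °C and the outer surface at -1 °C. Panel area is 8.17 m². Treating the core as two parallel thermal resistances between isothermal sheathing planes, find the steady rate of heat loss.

Sheathing layers in series; stud and cavity paths in parallel between them.
R_inner = 0.012/(0.169×8.17) = 0.008691 K/W
R_stud  = 0.105/(0.121×0.21×8.17) = 0.5058 K/W
R_cav   = 0.105/(0.0272×0.79×8.17) = 0.5981 K/W
1/R_core = 1/R_stud + 1/R_cav → R_core = 0.274 K/W
R_outer = 0.02/(0.206×8.17) = 0.01188 K/W
R_total = 0.2946 K/W
Q = ΔT/R_total = 21/0.2946

Q ≈ 71.3 W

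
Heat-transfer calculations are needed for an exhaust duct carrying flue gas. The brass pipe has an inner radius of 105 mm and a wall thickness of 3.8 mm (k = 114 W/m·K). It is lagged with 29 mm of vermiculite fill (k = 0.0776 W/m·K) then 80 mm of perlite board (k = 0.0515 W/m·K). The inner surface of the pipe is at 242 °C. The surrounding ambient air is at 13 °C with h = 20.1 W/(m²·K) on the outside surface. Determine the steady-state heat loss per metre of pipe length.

q′ ≈ 118 W/m

For a radial system each layer contributes R = ln(r_out/r_in)/(2πkL); films add R = 1/(hA).
R_brass pipe wall = ln(108.8/105)/(2π×114×1) = 4.963×10^-5 K/W
R_vermiculite fill = ln(137.8/108.8)/(2π×0.0776×1) = 0.4846 K/W
R_perlite board = ln(217.8/137.8)/(2π×0.0515×1) = 1.415 K/W
R_outer film = 1/(h_o·2πr_oL) = 1/(20.1×2π×0.2178×1) = 0.03636 K/W
R_total = 1.936 K/W
Q = ΔT/R_total = 229/1.936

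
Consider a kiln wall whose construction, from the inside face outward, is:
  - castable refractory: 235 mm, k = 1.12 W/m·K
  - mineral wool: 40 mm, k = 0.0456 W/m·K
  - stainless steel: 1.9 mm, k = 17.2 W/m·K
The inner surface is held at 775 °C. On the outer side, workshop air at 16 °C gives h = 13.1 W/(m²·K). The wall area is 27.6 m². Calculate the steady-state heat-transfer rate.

Treating each layer as a thermal resistance in series:
R_castable refractory = L/(kA) = 0.235/(1.12×27.6) = 0.007602 K/W
R_mineral wool = L/(kA) = 0.04/(0.0456×27.6) = 0.03178 K/W
R_stainless steel = L/(kA) = 0.0019/(17.2×27.6) = 4.002×10^-6 K/W
R_outer film = 1/(h_o·A) = 1/(13.1×27.6) = 0.002766 K/W
R_total = 0.04215 K/W
Q = ΔT / R_total = 759 / 0.04215

Q ≈ 18000 W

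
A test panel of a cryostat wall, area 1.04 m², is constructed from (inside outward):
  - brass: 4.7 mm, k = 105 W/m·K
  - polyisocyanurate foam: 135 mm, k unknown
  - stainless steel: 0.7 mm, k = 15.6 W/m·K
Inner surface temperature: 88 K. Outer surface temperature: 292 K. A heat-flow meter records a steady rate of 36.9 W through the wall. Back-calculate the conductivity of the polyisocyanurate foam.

Series thermal resistances:
R_brass = L/(kA) = 0.0047/(105×1.04) = 4.304×10^-5 K/W
R_stainless steel = L/(kA) = 0.0007/(15.6×1.04) = 4.315×10^-5 K/W
Sum of known resistances R_other = 8.619×10^-5 K/W
Total R = ΔT/Q = 204/36.9 = 5.528 K/W
R_polyisocyanurate foam = R_total − R_other = 5.528 K/W
k = L/(R·A) = 0.135/(5.528×1.04)

k ≈ 0.0235 W/(m·K)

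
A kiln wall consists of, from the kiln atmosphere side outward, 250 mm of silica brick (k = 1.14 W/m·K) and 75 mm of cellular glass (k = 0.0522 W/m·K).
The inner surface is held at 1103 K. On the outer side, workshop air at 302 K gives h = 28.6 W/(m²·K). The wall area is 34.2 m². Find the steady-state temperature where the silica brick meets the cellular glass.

Thermal resistances in series:
R_silica brick = L/(kA) = 0.25/(1.14×34.2) = 0.006412 K/W
R_cellular glass = L/(kA) = 0.075/(0.0522×34.2) = 0.04201 K/W
R_outer film = 1/(h_o·A) = 1/(28.6×34.2) = 0.001022 K/W
R_total = 0.04945 K/W;  Q = ΔT/R_total = 801/0.04945 = 16200 W
T_interface = T_inner − Q·ΣR(inner→interface) = 1103 − 16200×0.006412

T ≈ 999 K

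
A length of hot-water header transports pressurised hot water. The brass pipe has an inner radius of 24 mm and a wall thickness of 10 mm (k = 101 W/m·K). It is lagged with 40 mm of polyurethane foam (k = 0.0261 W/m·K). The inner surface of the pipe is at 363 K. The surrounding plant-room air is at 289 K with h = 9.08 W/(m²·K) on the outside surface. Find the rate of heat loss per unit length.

q′ ≈ 14.9 W/m

Radial resistances (cylindrical: R_cond = ln(r_o/r_i)/(2πkL), R_conv = 1/(h·2πrL)):
R_brass pipe wall = ln(34/24)/(2π×101×1) = 5.489×10^-4 K/W
R_polyurethane foam = ln(74/34)/(2π×0.0261×1) = 4.742 K/W
R_outer film = 1/(h_o·2πr_oL) = 1/(9.08×2π×0.074×1) = 0.2369 K/W
R_total = 4.98 K/W
Q = ΔT/R_total = 74/4.98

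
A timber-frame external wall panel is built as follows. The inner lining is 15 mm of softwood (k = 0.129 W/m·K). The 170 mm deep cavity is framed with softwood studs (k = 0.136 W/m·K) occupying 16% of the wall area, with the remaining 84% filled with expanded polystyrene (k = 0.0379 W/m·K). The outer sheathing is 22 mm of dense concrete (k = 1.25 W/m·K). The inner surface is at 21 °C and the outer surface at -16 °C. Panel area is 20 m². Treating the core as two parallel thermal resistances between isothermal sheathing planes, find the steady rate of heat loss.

Sheathing layers in series; stud and cavity paths in parallel between them.
R_inner = 0.015/(0.129×20) = 0.005814 K/W
R_stud  = 0.17/(0.136×0.16×20) = 0.3906 K/W
R_cav   = 0.17/(0.0379×0.84×20) = 0.267 K/W
1/R_core = 1/R_stud + 1/R_cav → R_core = 0.1586 K/W
R_outer = 0.022/(1.25×20) = 8.8×10^-4 K/W
R_total = 0.1653 K/W
Q = ΔT/R_total = 37/0.1653

Q ≈ 224 W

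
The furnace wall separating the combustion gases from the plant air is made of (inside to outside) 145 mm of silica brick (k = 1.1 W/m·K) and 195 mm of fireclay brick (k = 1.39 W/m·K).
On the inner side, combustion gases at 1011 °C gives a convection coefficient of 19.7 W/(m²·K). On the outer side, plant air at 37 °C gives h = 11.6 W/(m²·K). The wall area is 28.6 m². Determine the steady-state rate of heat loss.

Thermal resistances in series:
R_inner film = 1/(h_i·A) = 1/(19.7×28.6) = 0.001775 K/W
R_silica brick = L/(kA) = 0.145/(1.1×28.6) = 0.004609 K/W
R_fireclay brick = L/(kA) = 0.195/(1.39×28.6) = 0.004905 K/W
R_outer film = 1/(h_o·A) = 1/(11.6×28.6) = 0.003014 K/W
R_total = 0.0143 K/W
Q = ΔT / R_total = 974 / 0.0143

Q ≈ 68100 W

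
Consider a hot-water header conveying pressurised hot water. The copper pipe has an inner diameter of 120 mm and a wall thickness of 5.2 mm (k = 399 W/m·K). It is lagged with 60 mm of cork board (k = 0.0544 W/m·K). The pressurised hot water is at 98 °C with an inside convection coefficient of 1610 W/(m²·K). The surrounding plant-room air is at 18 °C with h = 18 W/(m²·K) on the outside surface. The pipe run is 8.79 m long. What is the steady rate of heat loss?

Treating each annulus and film as a series resistance:
R_inner film = 1/(h_i·2πr₁L) = 1/(1610×2π×0.06×8.79) = 1.874×10^-4 K/W
R_copper pipe wall = ln(65.2/60)/(2π×399×8.79) = 3.772×10^-6 K/W
R_cork board = ln(125.2/65.2)/(2π×0.0544×8.79) = 0.2172 K/W
R_outer film = 1/(h_o·2πr_oL) = 1/(18×2π×0.1252×8.79) = 0.008034 K/W
R_total = 0.2254 K/W
Q = ΔT/R_total = 80/0.2254

Q ≈ 355 W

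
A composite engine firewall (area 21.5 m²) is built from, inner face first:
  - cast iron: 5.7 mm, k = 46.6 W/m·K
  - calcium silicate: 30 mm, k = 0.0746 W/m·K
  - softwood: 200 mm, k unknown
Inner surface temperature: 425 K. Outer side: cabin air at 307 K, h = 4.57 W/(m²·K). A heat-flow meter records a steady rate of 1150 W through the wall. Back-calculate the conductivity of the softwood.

Series thermal resistances:
R_cast iron = L/(kA) = 0.0057/(46.6×21.5) = 5.689×10^-6 K/W
R_calcium silicate = L/(kA) = 0.03/(0.0746×21.5) = 0.0187 K/W
R_outer film = 1/(h_o·A) = 1/(4.57×21.5) = 0.01018 K/W
Sum of known resistances R_other = 0.02889 K/W
Total R = ΔT/Q = 118/1150 = 0.1026 K/W
R_softwood = R_total − R_other = 0.07372 K/W
k = L/(R·A) = 0.2/(0.07372×21.5)

k ≈ 0.126 W/(m·K)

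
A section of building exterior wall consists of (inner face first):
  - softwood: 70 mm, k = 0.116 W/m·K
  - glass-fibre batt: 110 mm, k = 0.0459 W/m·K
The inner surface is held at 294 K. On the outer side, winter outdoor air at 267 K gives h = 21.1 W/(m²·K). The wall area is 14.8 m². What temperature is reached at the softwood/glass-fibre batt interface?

T ≈ 289 K

Thermal resistances in series:
R_softwood = L/(kA) = 0.07/(0.116×14.8) = 0.04077 K/W
R_glass-fibre batt = L/(kA) = 0.11/(0.0459×14.8) = 0.1619 K/W
R_outer film = 1/(h_o·A) = 1/(21.1×14.8) = 0.003202 K/W
R_total = 0.2059 K/W;  Q = ΔT/R_total = 27/0.2059 = 131.1 W
T_interface = T_inner − Q·ΣR(inner→interface) = 294 − 131×0.04077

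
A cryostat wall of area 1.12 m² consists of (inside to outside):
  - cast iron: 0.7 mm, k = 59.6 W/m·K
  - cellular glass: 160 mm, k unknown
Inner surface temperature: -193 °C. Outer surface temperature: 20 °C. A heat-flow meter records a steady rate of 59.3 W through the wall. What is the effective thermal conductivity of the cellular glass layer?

Thermal resistances in series:
R_cast iron = L/(kA) = 0.0007/(59.6×1.12) = 1.049×10^-5 K/W
Sum of known resistances R_other = 1.049×10^-5 K/W
Total R = ΔT/Q = 213/59.3 = 3.592 K/W
R_cellular glass = R_total − R_other = 3.592 K/W
k = L/(R·A) = 0.16/(3.592×1.12)

k ≈ 0.0398 W/(m·K)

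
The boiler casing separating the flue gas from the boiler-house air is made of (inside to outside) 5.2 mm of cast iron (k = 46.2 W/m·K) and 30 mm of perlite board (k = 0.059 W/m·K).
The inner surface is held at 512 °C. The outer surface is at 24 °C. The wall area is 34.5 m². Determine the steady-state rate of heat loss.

Using the resistance-network approach (series):
R_cast iron = L/(kA) = 0.0052/(46.2×34.5) = 3.262×10^-6 K/W
R_perlite board = L/(kA) = 0.03/(0.059×34.5) = 0.01474 K/W
R_total = 0.01474 K/W
Q = ΔT / R_total = 488 / 0.01474

Q ≈ 33100 W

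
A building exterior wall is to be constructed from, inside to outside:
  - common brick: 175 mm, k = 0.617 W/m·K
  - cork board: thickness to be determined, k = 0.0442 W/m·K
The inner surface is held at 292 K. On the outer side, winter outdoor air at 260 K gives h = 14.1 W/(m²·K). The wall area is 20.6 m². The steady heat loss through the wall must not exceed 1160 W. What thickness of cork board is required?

L ≈ 9.45 mm

Series thermal resistances:
R_common brick = L/(kA) = 0.175/(0.617×20.6) = 0.01377 K/W
R_outer film = 1/(h_o·A) = 1/(14.1×20.6) = 0.003443 K/W
Sum of the known resistances R_other = 0.01721 K/W
Required total resistance R_tot = ΔT/Q_allow = 32/1160 = 0.02759 K/W
R_cork board = R_tot − R_other = 0.01037 K/W
L = R·k·A = 0.01037×0.0442×20.6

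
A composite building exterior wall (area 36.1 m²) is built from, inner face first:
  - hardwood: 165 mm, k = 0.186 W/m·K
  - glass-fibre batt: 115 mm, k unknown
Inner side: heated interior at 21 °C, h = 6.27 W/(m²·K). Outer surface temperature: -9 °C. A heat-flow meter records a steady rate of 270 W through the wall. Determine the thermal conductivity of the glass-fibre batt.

k ≈ 0.0388 W/(m·K)

Treating each layer as a thermal resistance in series:
R_inner film = 1/(h_i·A) = 1/(6.27×36.1) = 0.004418 K/W
R_hardwood = L/(kA) = 0.165/(0.186×36.1) = 0.02457 K/W
Sum of known resistances R_other = 0.02899 K/W
Total R = ΔT/Q = 30/270 = 0.1111 K/W
R_glass-fibre batt = R_total − R_other = 0.08212 K/W
k = L/(R·A) = 0.115/(0.08212×36.1)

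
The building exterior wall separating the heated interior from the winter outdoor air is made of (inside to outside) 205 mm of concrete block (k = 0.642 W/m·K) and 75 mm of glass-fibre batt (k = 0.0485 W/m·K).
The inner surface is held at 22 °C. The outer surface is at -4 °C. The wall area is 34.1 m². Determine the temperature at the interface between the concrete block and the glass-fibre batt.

T ≈ 17.6 °C

Thermal resistances in series:
R_concrete block = L/(kA) = 0.205/(0.642×34.1) = 0.009364 K/W
R_glass-fibre batt = L/(kA) = 0.075/(0.0485×34.1) = 0.04535 K/W
R_total = 0.05471 K/W;  Q = ΔT/R_total = 26/0.05471 = 475.2 W
T_interface = T_inner − Q·ΣR(inner→interface) = 22 − 475×0.009364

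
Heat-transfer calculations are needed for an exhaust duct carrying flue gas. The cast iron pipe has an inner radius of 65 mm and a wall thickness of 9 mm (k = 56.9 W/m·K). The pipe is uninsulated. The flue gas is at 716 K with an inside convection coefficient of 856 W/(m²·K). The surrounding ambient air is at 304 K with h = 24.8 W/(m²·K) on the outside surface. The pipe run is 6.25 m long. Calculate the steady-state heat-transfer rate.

Q ≈ 28600 W

Treating each annulus and film as a series resistance:
R_inner film = 1/(h_i·2πr₁L) = 1/(856×2π×0.065×6.25) = 4.577×10^-4 K/W
R_cast iron pipe wall = ln(74/65)/(2π×56.9×6.25) = 5.804×10^-5 K/W
R_outer film = 1/(h_o·2πr_oL) = 1/(24.8×2π×0.074×6.25) = 0.01388 K/W
R_total = 0.01439 K/W
Q = ΔT/R_total = 412/0.01439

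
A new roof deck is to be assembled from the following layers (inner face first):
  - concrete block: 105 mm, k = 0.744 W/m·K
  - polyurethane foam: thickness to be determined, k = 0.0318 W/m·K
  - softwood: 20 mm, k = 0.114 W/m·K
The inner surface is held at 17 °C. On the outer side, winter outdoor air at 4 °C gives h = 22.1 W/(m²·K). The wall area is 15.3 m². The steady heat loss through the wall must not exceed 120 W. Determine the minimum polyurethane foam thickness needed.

L ≈ 41.2 mm

Using the resistance-network approach (series):
R_concrete block = L/(kA) = 0.105/(0.744×15.3) = 0.009224 K/W
R_softwood = L/(kA) = 0.02/(0.114×15.3) = 0.01147 K/W
R_outer film = 1/(h_o·A) = 1/(22.1×15.3) = 0.002957 K/W
Sum of the known resistances R_other = 0.02365 K/W
Required total resistance R_tot = ΔT/Q_allow = 13/120 = 0.1083 K/W
R_polyurethane foam = R_tot − R_other = 0.08469 K/W
L = R·k·A = 0.08469×0.0318×15.3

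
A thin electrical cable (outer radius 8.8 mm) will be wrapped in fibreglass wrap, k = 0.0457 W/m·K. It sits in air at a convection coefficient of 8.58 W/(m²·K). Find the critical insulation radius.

r_cr ≈ 5.33 mm

For a cylinder r_cr = k/h = 0.0457/8.58
r_cr = 5.33 mm; since the bare radius (8.8 mm) is above r_cr, any added insulation will reduce heat loss.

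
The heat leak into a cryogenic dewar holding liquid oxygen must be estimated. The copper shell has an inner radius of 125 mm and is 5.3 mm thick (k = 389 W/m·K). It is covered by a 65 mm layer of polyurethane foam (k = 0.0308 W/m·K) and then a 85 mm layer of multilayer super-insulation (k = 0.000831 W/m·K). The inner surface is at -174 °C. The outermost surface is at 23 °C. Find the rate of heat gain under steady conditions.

Each spherical layer contributes R = (1/r_i − 1/r_o)/(4πk):
R_copper shell = (1/0.125 − 1/0.1303)/(4π×389) = 6.657×10^-5 K/W
R_polyurethane foam = (1/0.1303 − 1/0.1953)/(4π×0.0308) = 6.599 K/W
R_multilayer super-insulation = (1/0.1953 − 1/0.2803)/(4π×0.000831) = 148.7 K/W
R_total = 155.3 K/W
Q = ΔT/R_total = 197/155.3

Q ≈ 1.27 W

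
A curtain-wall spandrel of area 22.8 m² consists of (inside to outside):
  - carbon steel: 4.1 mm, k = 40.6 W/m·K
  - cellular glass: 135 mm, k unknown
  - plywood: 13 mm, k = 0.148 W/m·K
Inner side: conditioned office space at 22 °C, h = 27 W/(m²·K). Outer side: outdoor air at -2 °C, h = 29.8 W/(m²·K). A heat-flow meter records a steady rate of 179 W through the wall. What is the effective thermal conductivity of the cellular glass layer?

Using the resistance-network approach (series):
R_inner film = 1/(h_i·A) = 1/(27×22.8) = 0.001624 K/W
R_carbon steel = L/(kA) = 0.0041/(40.6×22.8) = 4.429×10^-6 K/W
R_plywood = L/(kA) = 0.013/(0.148×22.8) = 0.003853 K/W
R_outer film = 1/(h_o·A) = 1/(29.8×22.8) = 0.001472 K/W
Sum of known resistances R_other = 0.006953 K/W
Total R = ΔT/Q = 24/179 = 0.1341 K/W
R_cellular glass = R_total − R_other = 0.1271 K/W
k = L/(R·A) = 0.135/(0.1271×22.8)

k ≈ 0.0466 W/(m·K)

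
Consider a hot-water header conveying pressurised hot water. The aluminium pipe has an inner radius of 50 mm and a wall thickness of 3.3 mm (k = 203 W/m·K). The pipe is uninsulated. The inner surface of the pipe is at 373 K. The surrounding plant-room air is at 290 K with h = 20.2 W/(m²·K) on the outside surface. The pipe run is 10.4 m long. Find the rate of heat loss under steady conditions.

For a radial system each layer contributes R = ln(r_out/r_in)/(2πkL); films add R = 1/(hA).
R_aluminium pipe wall = ln(53.3/50)/(2π×203×10.4) = 4.818×10^-6 K/W
R_outer film = 1/(h_o·2πr_oL) = 1/(20.2×2π×0.0533×10.4) = 0.01421 K/W
R_total = 0.01422 K/W
Q = ΔT/R_total = 83/0.01422

Q ≈ 5840 W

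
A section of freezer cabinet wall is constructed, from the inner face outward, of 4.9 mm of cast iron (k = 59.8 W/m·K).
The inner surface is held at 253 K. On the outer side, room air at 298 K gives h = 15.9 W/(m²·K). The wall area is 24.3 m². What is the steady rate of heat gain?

Q ≈ 17400 W

Model the wall as resistances in series:
R_cast iron = L/(kA) = 0.0049/(59.8×24.3) = 3.372×10^-6 K/W
R_outer film = 1/(h_o·A) = 1/(15.9×24.3) = 0.002588 K/W
R_total = 0.002592 K/W
Q = ΔT / R_total = 45 / 0.002592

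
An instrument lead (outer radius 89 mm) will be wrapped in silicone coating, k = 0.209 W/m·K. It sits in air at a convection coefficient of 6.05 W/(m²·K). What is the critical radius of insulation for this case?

For a cylinder r_cr = k/h = 0.209/6.05
r_cr = 34.5 mm; since the bare radius (89 mm) is above r_cr, any added insulation will reduce heat loss.

r_cr ≈ 34.5 mm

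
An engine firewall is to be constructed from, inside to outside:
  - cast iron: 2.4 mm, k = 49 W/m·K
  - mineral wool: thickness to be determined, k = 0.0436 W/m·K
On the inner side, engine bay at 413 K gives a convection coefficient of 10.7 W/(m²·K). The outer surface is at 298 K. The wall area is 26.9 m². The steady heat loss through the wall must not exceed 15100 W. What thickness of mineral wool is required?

Treating each layer as a thermal resistance in series:
R_inner film = 1/(h_i·A) = 1/(10.7×26.9) = 0.003474 K/W
R_cast iron = L/(kA) = 0.0024/(49×26.9) = 1.821×10^-6 K/W
Sum of the known resistances R_other = 0.003476 K/W
Required total resistance R_tot = ΔT/Q_allow = 115/15100 = 0.007616 K/W
R_mineral wool = R_tot − R_other = 0.00414 K/W
L = R·k·A = 0.00414×0.0436×26.9

L ≈ 4.86 mm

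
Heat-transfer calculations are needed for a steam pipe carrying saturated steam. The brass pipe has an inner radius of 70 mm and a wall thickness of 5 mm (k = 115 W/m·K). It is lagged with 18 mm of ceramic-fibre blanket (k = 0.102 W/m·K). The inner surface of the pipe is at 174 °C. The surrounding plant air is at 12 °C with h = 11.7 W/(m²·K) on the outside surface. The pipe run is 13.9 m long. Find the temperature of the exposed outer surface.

Radial resistances (cylindrical: R_cond = ln(r_o/r_i)/(2πkL), R_conv = 1/(h·2πrL)):
R_brass pipe wall = ln(75/70)/(2π×115×13.9) = 6.869×10^-6 K/W
R_ceramic-fibre blanket = ln(93/75)/(2π×0.102×13.9) = 0.02415 K/W
R_outer film = 1/(h_o·2πr_oL) = 1/(11.7×2π×0.093×13.9) = 0.01052 K/W
R_total = 0.03468 K/W
Q = ΔT/R_total = 162/0.03468
Q = 4670 W
T_interface = T_inner − Q·ΣR(inner→interface) = 174 − 4670×0.02415

T ≈ 61.2 °C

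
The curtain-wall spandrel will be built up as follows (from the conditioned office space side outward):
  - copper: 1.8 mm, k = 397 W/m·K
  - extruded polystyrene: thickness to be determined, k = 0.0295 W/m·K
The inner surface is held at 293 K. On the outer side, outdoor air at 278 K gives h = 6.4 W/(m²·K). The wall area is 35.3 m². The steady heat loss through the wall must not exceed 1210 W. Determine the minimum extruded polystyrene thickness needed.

L ≈ 8.3 mm

Series thermal resistances:
R_copper = L/(kA) = 0.0018/(397×35.3) = 1.284×10^-7 K/W
R_outer film = 1/(h_o·A) = 1/(6.4×35.3) = 0.004426 K/W
Sum of the known resistances R_other = 0.004426 K/W
Required total resistance R_tot = ΔT/Q_allow = 15/1210 = 0.0124 K/W
R_extruded polystyrene = R_tot − R_other = 0.00797 K/W
L = R·k·A = 0.00797×0.0295×35.3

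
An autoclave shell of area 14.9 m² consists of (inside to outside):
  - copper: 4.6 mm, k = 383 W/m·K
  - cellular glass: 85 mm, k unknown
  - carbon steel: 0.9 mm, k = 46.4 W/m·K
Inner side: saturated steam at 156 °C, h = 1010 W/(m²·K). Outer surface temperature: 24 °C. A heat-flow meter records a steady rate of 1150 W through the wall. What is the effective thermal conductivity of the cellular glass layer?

Series thermal resistances:
R_inner film = 1/(h_i·A) = 1/(1010×14.9) = 6.645×10^-5 K/W
R_copper = L/(kA) = 0.0046/(383×14.9) = 8.061×10^-7 K/W
R_carbon steel = L/(kA) = 0.0009/(46.4×14.9) = 1.302×10^-6 K/W
Sum of known resistances R_other = 6.856×10^-5 K/W
Total R = ΔT/Q = 132/1150 = 0.1148 K/W
R_cellular glass = R_total − R_other = 0.1147 K/W
k = L/(R·A) = 0.085/(0.1147×14.9)

k ≈ 0.0497 W/(m·K)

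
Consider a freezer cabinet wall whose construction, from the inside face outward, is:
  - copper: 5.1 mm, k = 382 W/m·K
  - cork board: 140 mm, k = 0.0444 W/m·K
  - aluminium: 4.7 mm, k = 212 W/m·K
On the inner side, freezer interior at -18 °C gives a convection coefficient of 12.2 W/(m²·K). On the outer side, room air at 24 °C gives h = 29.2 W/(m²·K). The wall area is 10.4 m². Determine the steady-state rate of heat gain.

Q ≈ 134 W

Series thermal resistances:
R_inner film = 1/(h_i·A) = 1/(12.2×10.4) = 0.007881 K/W
R_copper = L/(kA) = 0.0051/(382×10.4) = 1.284×10^-6 K/W
R_cork board = L/(kA) = 0.14/(0.0444×10.4) = 0.3032 K/W
R_aluminium = L/(kA) = 0.0047/(212×10.4) = 2.132×10^-6 K/W
R_outer film = 1/(h_o·A) = 1/(29.2×10.4) = 0.003293 K/W
R_total = 0.3144 K/W
Q = ΔT / R_total = 42 / 0.3144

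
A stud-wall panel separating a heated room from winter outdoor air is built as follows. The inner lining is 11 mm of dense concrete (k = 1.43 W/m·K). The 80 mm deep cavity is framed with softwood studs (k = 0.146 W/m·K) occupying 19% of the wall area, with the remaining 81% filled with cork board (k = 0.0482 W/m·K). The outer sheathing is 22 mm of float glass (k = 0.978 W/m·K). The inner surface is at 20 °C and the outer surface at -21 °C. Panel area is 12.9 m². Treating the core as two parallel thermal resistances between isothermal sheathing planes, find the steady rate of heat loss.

Sheathing layers in series; stud and cavity paths in parallel between them.
R_inner = 0.011/(1.43×12.9) = 5.963×10^-4 K/W
R_stud  = 0.08/(0.146×0.19×12.9) = 0.2236 K/W
R_cav   = 0.08/(0.0482×0.81×12.9) = 0.1588 K/W
1/R_core = 1/R_stud + 1/R_cav → R_core = 0.09286 K/W
R_outer = 0.022/(0.978×12.9) = 0.001744 K/W
R_total = 0.0952 K/W
Q = ΔT/R_total = 41/0.0952

Q ≈ 431 W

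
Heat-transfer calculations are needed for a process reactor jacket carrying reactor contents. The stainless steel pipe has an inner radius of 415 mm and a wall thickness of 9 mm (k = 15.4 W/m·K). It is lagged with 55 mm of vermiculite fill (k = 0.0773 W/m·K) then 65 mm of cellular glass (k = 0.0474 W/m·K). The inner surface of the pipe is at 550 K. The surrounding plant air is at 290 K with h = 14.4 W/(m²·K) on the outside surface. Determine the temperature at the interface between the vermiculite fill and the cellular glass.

T ≈ 457 K

Cylindrical conduction, so R = ln(r₂/r₁)/(2πkL) per layer, in series:
R_stainless steel pipe wall = ln(424/415)/(2π×15.4×1) = 2.217×10^-4 K/W
R_vermiculite fill = ln(479/424)/(2π×0.0773×1) = 0.2511 K/W
R_cellular glass = ln(544/479)/(2π×0.0474×1) = 0.4273 K/W
R_outer film = 1/(h_o·2πr_oL) = 1/(14.4×2π×0.544×1) = 0.02032 K/W
R_total = 0.6989 K/W
Q = ΔT/R_total = 260/0.6989
Q = 372 W/m
T_interface = T_inner − Q·ΣR(inner→interface) = 550 − 372×0.2513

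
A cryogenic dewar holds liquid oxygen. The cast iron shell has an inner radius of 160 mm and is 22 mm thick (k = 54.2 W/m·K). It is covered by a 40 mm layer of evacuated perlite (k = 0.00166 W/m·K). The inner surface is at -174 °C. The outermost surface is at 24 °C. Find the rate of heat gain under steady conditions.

Spherical conduction: R = (1/r_in − 1/r_out)/(4πk) per layer; series-sum.
R_cast iron shell = (1/0.16 − 1/0.182)/(4π×54.2) = 0.001109 K/W
R_evacuated perlite = (1/0.182 − 1/0.222)/(4π×0.00166) = 47.46 K/W
R_total = 47.46 K/W
Q = ΔT/R_total = 198/47.46

Q ≈ 4.17 W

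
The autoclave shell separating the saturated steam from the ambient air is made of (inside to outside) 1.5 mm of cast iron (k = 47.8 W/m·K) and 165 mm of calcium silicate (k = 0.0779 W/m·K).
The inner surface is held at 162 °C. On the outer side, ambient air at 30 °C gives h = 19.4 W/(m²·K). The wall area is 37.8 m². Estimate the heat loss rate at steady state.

Q ≈ 2300 W

Treating each layer as a thermal resistance in series:
R_cast iron = L/(kA) = 0.0015/(47.8×37.8) = 8.302×10^-7 K/W
R_calcium silicate = L/(kA) = 0.165/(0.0779×37.8) = 0.05603 K/W
R_outer film = 1/(h_o·A) = 1/(19.4×37.8) = 0.001364 K/W
R_total = 0.0574 K/W
Q = ΔT / R_total = 132 / 0.0574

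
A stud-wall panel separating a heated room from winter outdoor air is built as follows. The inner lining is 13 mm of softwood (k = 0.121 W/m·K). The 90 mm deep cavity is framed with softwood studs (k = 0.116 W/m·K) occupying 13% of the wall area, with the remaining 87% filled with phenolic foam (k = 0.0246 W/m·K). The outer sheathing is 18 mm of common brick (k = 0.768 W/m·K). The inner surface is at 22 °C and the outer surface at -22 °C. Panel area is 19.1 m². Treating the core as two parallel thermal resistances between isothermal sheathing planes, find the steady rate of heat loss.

Q ≈ 323 W

Sheathing layers in series; stud and cavity paths in parallel between them.
R_inner = 0.013/(0.121×19.1) = 0.005625 K/W
R_stud  = 0.09/(0.116×0.13×19.1) = 0.3125 K/W
R_cav   = 0.09/(0.0246×0.87×19.1) = 0.2202 K/W
1/R_core = 1/R_stud + 1/R_cav → R_core = 0.1292 K/W
R_outer = 0.018/(0.768×19.1) = 0.001227 K/W
R_total = 0.136 K/W
Q = ΔT/R_total = 44/0.136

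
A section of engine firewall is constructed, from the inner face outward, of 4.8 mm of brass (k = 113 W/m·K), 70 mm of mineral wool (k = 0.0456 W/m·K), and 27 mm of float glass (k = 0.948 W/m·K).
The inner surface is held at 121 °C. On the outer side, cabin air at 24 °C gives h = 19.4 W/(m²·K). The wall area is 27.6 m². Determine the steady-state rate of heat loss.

Series thermal resistances:
R_brass = L/(kA) = 0.0048/(113×27.6) = 1.539×10^-6 K/W
R_mineral wool = L/(kA) = 0.07/(0.0456×27.6) = 0.05562 K/W
R_float glass = L/(kA) = 0.027/(0.948×27.6) = 0.001032 K/W
R_outer film = 1/(h_o·A) = 1/(19.4×27.6) = 0.001868 K/W
R_total = 0.05852 K/W
Q = ΔT / R_total = 97 / 0.05852

Q ≈ 1660 W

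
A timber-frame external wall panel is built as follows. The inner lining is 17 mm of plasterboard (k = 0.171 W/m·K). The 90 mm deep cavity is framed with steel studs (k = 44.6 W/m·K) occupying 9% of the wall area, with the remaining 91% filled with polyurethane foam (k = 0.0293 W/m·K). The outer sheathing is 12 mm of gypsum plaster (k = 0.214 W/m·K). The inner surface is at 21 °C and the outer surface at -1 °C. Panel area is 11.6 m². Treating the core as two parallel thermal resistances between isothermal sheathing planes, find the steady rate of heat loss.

Q ≈ 1440 W

Sheathing layers in series; stud and cavity paths in parallel between them.
R_inner = 0.017/(0.171×11.6) = 0.00857 K/W
R_stud  = 0.09/(44.6×0.09×11.6) = 0.001933 K/W
R_cav   = 0.09/(0.0293×0.91×11.6) = 0.291 K/W
1/R_core = 1/R_stud + 1/R_cav → R_core = 0.00192 K/W
R_outer = 0.012/(0.214×11.6) = 0.004834 K/W
R_total = 0.01532 K/W
Q = ΔT/R_total = 22/0.01532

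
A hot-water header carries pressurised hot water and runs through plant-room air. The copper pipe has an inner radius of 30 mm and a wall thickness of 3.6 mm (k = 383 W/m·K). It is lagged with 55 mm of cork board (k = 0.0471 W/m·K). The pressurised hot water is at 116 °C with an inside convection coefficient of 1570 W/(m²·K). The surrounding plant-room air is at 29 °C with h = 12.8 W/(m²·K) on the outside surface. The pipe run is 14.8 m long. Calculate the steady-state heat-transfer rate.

Q ≈ 376 W

Treating each annulus and film as a series resistance:
R_inner film = 1/(h_i·2πr₁L) = 1/(1570×2π×0.03×14.8) = 2.283×10^-4 K/W
R_copper pipe wall = ln(33.6/30)/(2π×383×14.8) = 3.182×10^-6 K/W
R_cork board = ln(88.6/33.6)/(2π×0.0471×14.8) = 0.2214 K/W
R_outer film = 1/(h_o·2πr_oL) = 1/(12.8×2π×0.0886×14.8) = 0.009482 K/W
R_total = 0.2311 K/W
Q = ΔT/R_total = 87/0.2311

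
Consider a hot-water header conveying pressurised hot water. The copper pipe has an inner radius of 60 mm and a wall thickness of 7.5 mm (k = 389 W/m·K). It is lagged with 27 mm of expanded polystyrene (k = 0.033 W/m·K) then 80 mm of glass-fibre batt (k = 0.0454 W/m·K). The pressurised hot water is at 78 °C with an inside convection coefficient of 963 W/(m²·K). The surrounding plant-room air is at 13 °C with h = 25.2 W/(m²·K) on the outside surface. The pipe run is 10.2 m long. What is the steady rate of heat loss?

Q ≈ 174 W

Per-layer cylindrical resistances, series-summed:
R_inner film = 1/(h_i·2πr₁L) = 1/(963×2π×0.06×10.2) = 2.7×10^-4 K/W
R_copper pipe wall = ln(67.5/60)/(2π×389×10.2) = 4.724×10^-6 K/W
R_expanded polystyrene = ln(94.5/67.5)/(2π×0.033×10.2) = 0.1591 K/W
R_glass-fibre batt = ln(174.5/94.5)/(2π×0.0454×10.2) = 0.2108 K/W
R_outer film = 1/(h_o·2πr_oL) = 1/(25.2×2π×0.1745×10.2) = 0.003548 K/W
R_total = 0.3737 K/W
Q = ΔT/R_total = 65/0.3737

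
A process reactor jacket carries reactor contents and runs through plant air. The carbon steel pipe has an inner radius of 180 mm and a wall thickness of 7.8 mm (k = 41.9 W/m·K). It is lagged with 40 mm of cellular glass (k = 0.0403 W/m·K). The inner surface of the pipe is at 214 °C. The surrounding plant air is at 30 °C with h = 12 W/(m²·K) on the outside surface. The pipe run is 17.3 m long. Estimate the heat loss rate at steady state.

Treating each annulus and film as a series resistance:
R_carbon steel pipe wall = ln(187.8/180)/(2π×41.9×17.3) = 9.314×10^-6 K/W
R_cellular glass = ln(227.8/187.8)/(2π×0.0403×17.3) = 0.04408 K/W
R_outer film = 1/(h_o·2πr_oL) = 1/(12×2π×0.2278×17.3) = 0.003365 K/W
R_total = 0.04745 K/W
Q = ΔT/R_total = 184/0.04745

Q ≈ 3880 W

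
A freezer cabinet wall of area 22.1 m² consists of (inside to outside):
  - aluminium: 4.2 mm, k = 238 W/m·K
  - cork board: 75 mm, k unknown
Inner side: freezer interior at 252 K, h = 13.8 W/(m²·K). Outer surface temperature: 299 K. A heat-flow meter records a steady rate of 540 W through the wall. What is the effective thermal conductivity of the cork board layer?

k ≈ 0.0405 W/(m·K)

Using the resistance-network approach (series):
R_inner film = 1/(h_i·A) = 1/(13.8×22.1) = 0.003279 K/W
R_aluminium = L/(kA) = 0.0042/(238×22.1) = 7.985×10^-7 K/W
Sum of known resistances R_other = 0.00328 K/W
Total R = ΔT/Q = 47/540 = 0.08704 K/W
R_cork board = R_total − R_other = 0.08376 K/W
k = L/(R·A) = 0.075/(0.08376×22.1)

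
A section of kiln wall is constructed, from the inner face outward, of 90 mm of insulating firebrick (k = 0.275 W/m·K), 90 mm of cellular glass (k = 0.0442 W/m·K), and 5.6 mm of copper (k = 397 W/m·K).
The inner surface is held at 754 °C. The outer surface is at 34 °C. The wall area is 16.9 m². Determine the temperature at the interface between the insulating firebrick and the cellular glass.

Thermal resistances in series:
R_insulating firebrick = L/(kA) = 0.09/(0.275×16.9) = 0.01937 K/W
R_cellular glass = L/(kA) = 0.09/(0.0442×16.9) = 0.1205 K/W
R_copper = L/(kA) = 0.0056/(397×16.9) = 8.347×10^-7 K/W
R_total = 0.1399 K/W;  Q = ΔT/R_total = 720/0.1399 = 5148 W
T_interface = T_inner − Q·ΣR(inner→interface) = 754 − 5150×0.01937

T ≈ 654 °C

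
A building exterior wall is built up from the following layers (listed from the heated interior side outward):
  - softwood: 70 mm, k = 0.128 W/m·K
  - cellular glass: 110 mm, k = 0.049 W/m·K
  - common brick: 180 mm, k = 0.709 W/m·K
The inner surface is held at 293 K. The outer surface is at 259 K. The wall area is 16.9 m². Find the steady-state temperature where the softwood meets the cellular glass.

T ≈ 287 K

Using the resistance-network approach (series):
R_softwood = L/(kA) = 0.07/(0.128×16.9) = 0.03236 K/W
R_cellular glass = L/(kA) = 0.11/(0.049×16.9) = 0.1328 K/W
R_common brick = L/(kA) = 0.18/(0.709×16.9) = 0.01502 K/W
R_total = 0.1802 K/W;  Q = ΔT/R_total = 34/0.1802 = 188.7 W
T_interface = T_inner − Q·ΣR(inner→interface) = 293 − 189×0.03236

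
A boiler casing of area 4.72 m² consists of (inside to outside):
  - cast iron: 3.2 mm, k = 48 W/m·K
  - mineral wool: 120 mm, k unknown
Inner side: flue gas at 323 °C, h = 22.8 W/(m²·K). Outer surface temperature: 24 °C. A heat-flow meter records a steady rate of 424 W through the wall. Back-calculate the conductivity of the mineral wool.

k ≈ 0.0365 W/(m·K)

Using the resistance-network approach (series):
R_inner film = 1/(h_i·A) = 1/(22.8×4.72) = 0.009292 K/W
R_cast iron = L/(kA) = 0.0032/(48×4.72) = 1.412×10^-5 K/W
Sum of known resistances R_other = 0.009306 K/W
Total R = ΔT/Q = 299/424 = 0.7052 K/W
R_mineral wool = R_total − R_other = 0.6959 K/W
k = L/(R·A) = 0.12/(0.6959×4.72)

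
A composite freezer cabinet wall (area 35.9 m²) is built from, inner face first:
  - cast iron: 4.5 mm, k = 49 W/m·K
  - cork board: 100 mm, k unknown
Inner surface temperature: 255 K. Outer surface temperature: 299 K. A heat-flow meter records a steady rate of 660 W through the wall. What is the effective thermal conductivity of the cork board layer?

k ≈ 0.0418 W/(m·K)

Model the wall as resistances in series:
R_cast iron = L/(kA) = 0.0045/(49×35.9) = 2.558×10^-6 K/W
Sum of known resistances R_other = 2.558×10^-6 K/W
Total R = ΔT/Q = 44/660 = 0.06667 K/W
R_cork board = R_total − R_other = 0.06666 K/W
k = L/(R·A) = 0.1/(0.06666×35.9)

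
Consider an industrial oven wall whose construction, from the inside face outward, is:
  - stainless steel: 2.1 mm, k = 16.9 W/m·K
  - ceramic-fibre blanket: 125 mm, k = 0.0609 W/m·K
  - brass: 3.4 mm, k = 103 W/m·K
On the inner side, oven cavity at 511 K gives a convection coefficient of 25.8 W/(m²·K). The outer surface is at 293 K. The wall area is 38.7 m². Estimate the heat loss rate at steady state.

Thermal resistances in series:
R_inner film = 1/(h_i·A) = 1/(25.8×38.7) = 0.001002 K/W
R_stainless steel = L/(kA) = 0.0021/(16.9×38.7) = 3.211×10^-6 K/W
R_ceramic-fibre blanket = L/(kA) = 0.125/(0.0609×38.7) = 0.05304 K/W
R_brass = L/(kA) = 0.0034/(103×38.7) = 8.53×10^-7 K/W
R_total = 0.05404 K/W
Q = ΔT / R_total = 218 / 0.05404

Q ≈ 4030 W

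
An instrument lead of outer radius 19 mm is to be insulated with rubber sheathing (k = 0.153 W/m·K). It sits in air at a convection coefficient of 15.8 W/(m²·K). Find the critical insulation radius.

r_cr ≈ 9.68 mm

For a cylinder r_cr = k/h = 0.153/15.8
r_cr = 9.68 mm; since the bare radius (19 mm) is above r_cr, any added insulation will reduce heat loss.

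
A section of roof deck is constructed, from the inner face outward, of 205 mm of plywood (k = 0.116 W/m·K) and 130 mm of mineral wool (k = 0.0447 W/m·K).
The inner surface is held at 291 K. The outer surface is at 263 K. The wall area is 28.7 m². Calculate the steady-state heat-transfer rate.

Thermal resistances in series:
R_plywood = L/(kA) = 0.205/(0.116×28.7) = 0.06158 K/W
R_mineral wool = L/(kA) = 0.13/(0.0447×28.7) = 0.1013 K/W
R_total = 0.1629 K/W
Q = ΔT / R_total = 28 / 0.1629

Q ≈ 172 W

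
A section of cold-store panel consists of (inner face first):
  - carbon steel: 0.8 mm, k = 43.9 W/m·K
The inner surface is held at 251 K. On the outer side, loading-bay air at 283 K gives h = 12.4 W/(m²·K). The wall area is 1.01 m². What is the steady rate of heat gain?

Thermal resistances in series:
R_carbon steel = L/(kA) = 0.0008/(43.9×1.01) = 1.804×10^-5 K/W
R_outer film = 1/(h_o·A) = 1/(12.4×1.01) = 0.07985 K/W
R_total = 0.07986 K/W
Q = ΔT / R_total = 32 / 0.07986

Q ≈ 401 W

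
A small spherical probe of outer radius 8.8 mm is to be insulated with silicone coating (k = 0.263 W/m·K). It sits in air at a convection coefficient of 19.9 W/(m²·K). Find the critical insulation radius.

r_cr ≈ 26.4 mm

For a sphere r_cr = 2k/h = 2×0.263/19.9
r_cr = 26.4 mm; since the bare radius (8.8 mm) is below r_cr, adding a thin layer of insulation will *increase* heat loss.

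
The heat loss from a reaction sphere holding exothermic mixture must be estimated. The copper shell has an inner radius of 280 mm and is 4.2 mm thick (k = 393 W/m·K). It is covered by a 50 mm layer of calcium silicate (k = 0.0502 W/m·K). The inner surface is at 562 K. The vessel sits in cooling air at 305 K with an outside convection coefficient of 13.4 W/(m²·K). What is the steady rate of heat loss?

Q ≈ 290 W

Spherical conduction: R = (1/r_in − 1/r_out)/(4πk) per layer; series-sum.
R_copper shell = (1/0.28 − 1/0.2842)/(4π×393) = 1.069×10^-5 K/W
R_calcium silicate = (1/0.2842 − 1/0.3342)/(4π×0.0502) = 0.8345 K/W
R_outer film = 1/(h·4πr_o²) = 1/(13.4×4π×0.3342²) = 0.05317 K/W
R_total = 0.8877 K/W
Q = ΔT/R_total = 257/0.8877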